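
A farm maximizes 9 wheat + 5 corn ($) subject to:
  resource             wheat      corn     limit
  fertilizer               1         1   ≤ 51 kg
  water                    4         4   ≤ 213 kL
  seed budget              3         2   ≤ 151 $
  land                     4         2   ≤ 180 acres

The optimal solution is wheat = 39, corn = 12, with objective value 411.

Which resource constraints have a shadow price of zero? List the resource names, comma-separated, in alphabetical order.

seed budget, water

fertilizer: 51/51 (binding)
water: 204/213 (slack 9)
seed budget: 141/151 (slack 10)
land: 180/180 (binding)
By complementary slackness, a constraint with positive slack has shadow price 0 → seed budget, water.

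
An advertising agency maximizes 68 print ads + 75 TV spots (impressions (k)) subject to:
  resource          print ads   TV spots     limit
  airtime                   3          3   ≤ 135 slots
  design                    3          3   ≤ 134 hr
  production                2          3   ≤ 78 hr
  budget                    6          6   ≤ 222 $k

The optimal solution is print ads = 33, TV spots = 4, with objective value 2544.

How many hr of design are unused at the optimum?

23

design used = 3·33 + 3·4 = 111; slack = 134 − 111 = 23.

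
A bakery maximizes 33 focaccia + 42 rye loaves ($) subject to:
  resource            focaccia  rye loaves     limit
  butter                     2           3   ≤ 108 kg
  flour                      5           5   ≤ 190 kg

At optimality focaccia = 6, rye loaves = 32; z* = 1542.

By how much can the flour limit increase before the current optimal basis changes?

Binding constraints: butter, flour. The basis is B = [[2,3],[5,5]] with det -5.
Per unit increase in flour, x* moves by d = (0.6, -0.4).
The basis stays optimal until rye loaves reaches 0; allowable increase = 80 kg.

80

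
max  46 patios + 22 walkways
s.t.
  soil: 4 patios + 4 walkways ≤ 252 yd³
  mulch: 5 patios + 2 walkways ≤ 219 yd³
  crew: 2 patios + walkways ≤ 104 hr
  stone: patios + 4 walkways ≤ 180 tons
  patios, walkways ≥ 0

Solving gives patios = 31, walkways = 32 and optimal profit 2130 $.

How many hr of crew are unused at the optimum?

10

crew used = 2·31 + 1·32 = 94; slack = 104 − 94 = 10.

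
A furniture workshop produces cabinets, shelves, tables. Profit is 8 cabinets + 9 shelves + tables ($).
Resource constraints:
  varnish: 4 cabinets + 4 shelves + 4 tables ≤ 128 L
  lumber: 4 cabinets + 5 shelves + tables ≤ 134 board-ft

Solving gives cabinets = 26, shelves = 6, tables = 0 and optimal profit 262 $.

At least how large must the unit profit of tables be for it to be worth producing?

5

At the optimum: varnish uses 128 of 128 (binding); lumber uses 134 of 134 (binding).
The binding rows give the dual system: 4·y_varnish + 4·y_lumber = 8 and 4·y_varnish + 5·y_lumber = 9.
Solving: y_varnish = 1, y_lumber = 1.
tables enters the basis when its profit ≥ yᵀa₃ = 1·4 + 1·1 = 5.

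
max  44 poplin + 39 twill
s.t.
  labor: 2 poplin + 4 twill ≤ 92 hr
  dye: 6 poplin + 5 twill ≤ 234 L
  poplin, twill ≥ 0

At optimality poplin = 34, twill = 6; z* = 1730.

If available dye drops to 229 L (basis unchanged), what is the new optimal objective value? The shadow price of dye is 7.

1695

Δb = -5, so new z* = 1730 + (7)·(-5) = 1730 − 35 = 1695.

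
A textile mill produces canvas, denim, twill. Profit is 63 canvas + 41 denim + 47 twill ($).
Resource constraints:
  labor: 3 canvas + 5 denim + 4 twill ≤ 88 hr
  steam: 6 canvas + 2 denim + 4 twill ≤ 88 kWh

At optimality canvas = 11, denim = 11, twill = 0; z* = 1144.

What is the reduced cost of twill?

Check each constraint at x*: labor 88/88 (tight); steam 88/88 (tight).
Dual feasibility on the basic columns requires 3·y_labor + 6·y_steam = 63, 5·y_labor + 2·y_steam = 41.
Solving: y_labor = 5, y_steam = 8.
Reduced cost of twill: c₃ − yᵀa₃ = 47 − (5·4 + 8·4) = 47 − 52 = -5.

-5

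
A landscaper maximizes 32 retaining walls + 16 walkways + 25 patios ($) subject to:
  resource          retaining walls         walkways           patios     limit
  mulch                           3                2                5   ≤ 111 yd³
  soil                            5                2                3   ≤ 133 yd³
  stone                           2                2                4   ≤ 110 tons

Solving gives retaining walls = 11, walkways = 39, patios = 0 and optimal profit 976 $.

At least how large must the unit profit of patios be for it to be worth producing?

32

Check each constraint at x*: mulch 111/111 (tight); soil 133/133 (tight); stone 100/110 (slack 10).
By complementary slackness, y = 0 for the non-binding constraint.
The binding rows give the dual system: 3·y_mulch + 5·y_soil = 32 and 2·y_mulch + 2·y_soil = 16.
Solving: y_mulch = 4, y_soil = 4.
patios enters the basis when its profit ≥ yᵀa₃ = 4·5 + 4·3 = 32.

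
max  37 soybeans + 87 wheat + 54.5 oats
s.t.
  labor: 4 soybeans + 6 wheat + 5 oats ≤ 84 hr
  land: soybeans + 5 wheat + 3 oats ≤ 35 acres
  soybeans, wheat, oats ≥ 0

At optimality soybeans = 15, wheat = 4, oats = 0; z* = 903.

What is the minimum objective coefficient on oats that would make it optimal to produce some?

At the optimum: labor uses 84 of 84 (binding); land uses 35 of 35 (binding).
Dual feasibility on the basic columns requires 4·y_labor + 1·y_land = 37, 6·y_labor + 5·y_land = 87.
→ y_labor = 7 and y_land = 9.
oats enters the basis when its profit ≥ yᵀa₃ = 7·5 + 9·3 = 62.

62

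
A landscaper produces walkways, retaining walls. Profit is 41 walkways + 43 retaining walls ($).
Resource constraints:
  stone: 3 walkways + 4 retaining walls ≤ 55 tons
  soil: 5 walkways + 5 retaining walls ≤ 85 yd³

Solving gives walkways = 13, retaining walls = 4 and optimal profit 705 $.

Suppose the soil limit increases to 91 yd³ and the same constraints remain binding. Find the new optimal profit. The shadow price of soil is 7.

747

Δb = 6, so new z* = 705 + (7)·(6) = 705 + 42 = 747.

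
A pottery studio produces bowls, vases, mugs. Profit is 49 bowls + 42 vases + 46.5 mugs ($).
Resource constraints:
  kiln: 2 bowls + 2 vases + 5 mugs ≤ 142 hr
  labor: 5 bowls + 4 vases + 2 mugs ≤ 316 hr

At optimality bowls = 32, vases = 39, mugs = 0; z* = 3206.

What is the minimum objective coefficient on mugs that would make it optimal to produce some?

Check each constraint at x*: kiln 142/142 (tight); labor 316/316 (tight).
Dual feasibility on the basic columns requires 2·y_kiln + 5·y_labor = 49, 2·y_kiln + 4·y_labor = 42.
→ y_kiln = 7 and y_labor = 7.
mugs enters the basis when its profit ≥ yᵀa₃ = 7·5 + 7·2 = 49.

49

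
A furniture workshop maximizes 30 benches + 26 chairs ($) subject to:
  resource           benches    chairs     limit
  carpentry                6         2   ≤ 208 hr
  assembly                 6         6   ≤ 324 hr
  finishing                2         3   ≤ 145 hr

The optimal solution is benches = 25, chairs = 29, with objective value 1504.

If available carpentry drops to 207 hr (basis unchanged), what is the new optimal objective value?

At the optimum: carpentry uses 208 of 208 (binding); assembly uses 324 of 324 (binding); finishing uses 137 of 145 (slack = 8).
By complementary slackness, y = 0 for the non-binding constraint.
Dual feasibility on the basic columns requires 6·y_carpentry + 6·y_assembly = 30, 2·y_carpentry + 6·y_assembly = 26.
This yields shadow prices y_carpentry = 1, y_assembly = 4.
Δz = y_carpentry·Δb = 1 × (-1) = -1, so new z* = 1504 − 1 = 1503.

1503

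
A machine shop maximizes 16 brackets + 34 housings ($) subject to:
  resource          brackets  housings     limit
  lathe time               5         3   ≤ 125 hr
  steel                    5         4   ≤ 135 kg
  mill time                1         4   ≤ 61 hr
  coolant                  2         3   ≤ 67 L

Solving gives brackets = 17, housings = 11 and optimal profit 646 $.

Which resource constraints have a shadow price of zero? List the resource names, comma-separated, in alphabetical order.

lathe time, steel

lathe time: 118/125 (slack 7)
steel: 129/135 (slack 6)
mill time: 61/61 (binding)
coolant: 67/67 (binding)
By complementary slackness, a constraint with positive slack has shadow price 0 → lathe time, steel.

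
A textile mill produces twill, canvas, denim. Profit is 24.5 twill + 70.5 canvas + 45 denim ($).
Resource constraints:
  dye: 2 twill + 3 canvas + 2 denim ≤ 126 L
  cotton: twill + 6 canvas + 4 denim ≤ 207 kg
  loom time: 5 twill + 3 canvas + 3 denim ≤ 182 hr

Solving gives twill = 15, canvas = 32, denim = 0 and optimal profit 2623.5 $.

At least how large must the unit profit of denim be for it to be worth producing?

At the optimum: dye uses 126 of 126 (binding); cotton uses 207 of 207 (binding); loom time uses 171 of 182 (slack = 11).
Slack constraints have shadow price 0 (complementary slackness).
From A_Bᵀ y = c: 2·y_dye + 1·y_cotton = 24.5; 3·y_dye + 6·y_cotton = 70.5.
Solving: y_dye = 8.5, y_cotton = 7.5.
denim enters the basis when its profit ≥ yᵀa₃ = 8.5·2 + 7.5·4 = 47.

47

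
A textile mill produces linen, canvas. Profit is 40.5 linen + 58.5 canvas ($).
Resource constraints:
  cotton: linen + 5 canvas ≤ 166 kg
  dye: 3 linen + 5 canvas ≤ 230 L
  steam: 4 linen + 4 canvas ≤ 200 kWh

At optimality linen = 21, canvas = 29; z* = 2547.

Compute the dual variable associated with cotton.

Check each constraint at x*: cotton 166/166 (tight); dye 208/230 (slack 22); steam 200/200 (tight).
By complementary slackness, y = 0 for the non-binding constraint.
From A_Bᵀ y = c: 1·y_cotton + 4·y_steam = 40.5; 5·y_cotton + 4·y_steam = 58.5.
This yields shadow prices y_cotton = 4.5, y_steam = 9.
Shadow price of cotton = 4.5.

4.5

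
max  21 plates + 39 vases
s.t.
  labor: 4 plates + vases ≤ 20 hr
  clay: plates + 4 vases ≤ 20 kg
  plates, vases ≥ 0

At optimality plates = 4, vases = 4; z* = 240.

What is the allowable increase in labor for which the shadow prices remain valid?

Binding constraints: labor, clay. The basis is B = [[4,1],[1,4]] with det 15.
Per unit increase in labor, x* moves by d = (0.2667, -0.0667).
The basis stays optimal until vases reaches 0; allowable increase = 60 hr.

60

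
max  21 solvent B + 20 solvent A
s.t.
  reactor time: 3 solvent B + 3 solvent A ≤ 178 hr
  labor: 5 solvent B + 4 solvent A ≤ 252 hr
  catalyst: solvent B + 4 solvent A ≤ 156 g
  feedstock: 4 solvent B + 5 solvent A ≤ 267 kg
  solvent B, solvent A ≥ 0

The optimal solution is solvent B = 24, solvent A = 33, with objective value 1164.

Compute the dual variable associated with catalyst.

1

Binding: labor and catalyst. Non-binding: reactor time (7 unused), feedstock (6 unused).
Since reactor time, feedstock are not tight, their duals are 0.
The binding rows give the dual system: 5·y_labor + 1·y_catalyst = 21 and 4·y_labor + 4·y_catalyst = 20.
Solving: y_labor = 4, y_catalyst = 1.
Shadow price of catalyst = 1.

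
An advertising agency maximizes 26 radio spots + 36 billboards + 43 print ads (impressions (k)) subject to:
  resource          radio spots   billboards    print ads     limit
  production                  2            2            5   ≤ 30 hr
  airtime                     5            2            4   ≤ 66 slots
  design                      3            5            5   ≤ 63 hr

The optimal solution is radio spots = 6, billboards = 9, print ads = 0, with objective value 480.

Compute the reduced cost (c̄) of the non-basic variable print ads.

Binding: production and design. Non-binding: airtime (18 unused).
By complementary slackness, y = 0 for the non-binding constraint.
The binding rows give the dual system: 2·y_production + 3·y_design = 26 and 2·y_production + 5·y_design = 36.
Solving: y_production = 5.5, y_design = 5.
Reduced cost of print ads: c₃ − yᵀa₃ = 43 − (5.5·5 + 5·5) = 43 − 52.5 = -9.5.

-9.5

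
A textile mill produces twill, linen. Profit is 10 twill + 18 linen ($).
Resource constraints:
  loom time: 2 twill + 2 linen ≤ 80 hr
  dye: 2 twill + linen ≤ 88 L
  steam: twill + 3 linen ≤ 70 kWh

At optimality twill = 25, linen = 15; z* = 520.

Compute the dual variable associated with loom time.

Binding: loom time and steam. Non-binding: dye (23 unused).
Slack constraints have shadow price 0 (complementary slackness).
The binding rows give the dual system: 2·y_loom time + 1·y_steam = 10 and 2·y_loom time + 3·y_steam = 18.
Solving: y_loom time = 3, y_steam = 4.
Shadow price of loom time = 3.

3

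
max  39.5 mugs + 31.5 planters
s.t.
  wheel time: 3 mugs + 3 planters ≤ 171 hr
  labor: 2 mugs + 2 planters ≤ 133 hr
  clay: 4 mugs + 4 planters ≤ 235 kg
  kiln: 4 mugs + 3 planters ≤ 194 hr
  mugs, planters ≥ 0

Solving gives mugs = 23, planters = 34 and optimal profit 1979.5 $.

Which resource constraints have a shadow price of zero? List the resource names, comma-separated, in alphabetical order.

clay, labor

wheel time: 171/171 (binding)
labor: 114/133 (slack 19)
clay: 228/235 (slack 7)
kiln: 194/194 (binding)
By complementary slackness, a constraint with positive slack has shadow price 0 → clay, labor.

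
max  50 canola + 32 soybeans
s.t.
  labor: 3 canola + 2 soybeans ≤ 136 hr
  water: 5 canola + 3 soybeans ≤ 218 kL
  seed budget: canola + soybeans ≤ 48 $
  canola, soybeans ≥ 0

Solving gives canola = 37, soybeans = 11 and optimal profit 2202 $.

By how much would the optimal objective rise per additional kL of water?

Check each constraint at x*: labor 133/136 (slack 3); water 218/218 (tight); seed budget 48/48 (tight).
Since labor is not tight, its dual is 0.
Dual feasibility on the basic columns requires 5·y_water + 1·y_seed budget = 50, 3·y_water + 1·y_seed budget = 32.
Solving: y_water = 9, y_seed budget = 5.
Shadow price of water = 9.

9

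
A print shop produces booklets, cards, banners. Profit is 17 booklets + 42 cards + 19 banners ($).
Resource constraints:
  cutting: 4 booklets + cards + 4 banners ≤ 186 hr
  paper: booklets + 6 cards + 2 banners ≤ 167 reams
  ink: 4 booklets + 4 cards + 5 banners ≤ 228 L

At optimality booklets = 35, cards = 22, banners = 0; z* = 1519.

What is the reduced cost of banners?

-6

At the optimum: cutting uses 162 of 186 (slack = 24); paper uses 167 of 167 (binding); ink uses 228 of 228 (binding).
Slack constraints have shadow price 0 (complementary slackness).
From A_Bᵀ y = c: 1·y_paper + 4·y_ink = 17; 6·y_paper + 4·y_ink = 42.
→ y_paper = 5 and y_ink = 3.
Reduced cost of banners: c₃ − yᵀa₃ = 19 − (5·2 + 3·5) = 19 − 25 = -6.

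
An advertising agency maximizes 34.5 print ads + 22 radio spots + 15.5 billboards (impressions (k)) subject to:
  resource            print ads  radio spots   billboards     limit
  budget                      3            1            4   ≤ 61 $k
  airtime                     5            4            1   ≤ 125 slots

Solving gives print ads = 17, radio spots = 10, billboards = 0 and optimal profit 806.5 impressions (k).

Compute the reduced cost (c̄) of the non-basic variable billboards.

-5

At the optimum: budget uses 61 of 61 (binding); airtime uses 125 of 125 (binding).
Dual feasibility on the basic columns requires 3·y_budget + 5·y_airtime = 34.5, 1·y_budget + 4·y_airtime = 22.
This yields shadow prices y_budget = 4, y_airtime = 4.5.
Reduced cost of billboards: c₃ − yᵀa₃ = 15.5 − (4·4 + 4.5·1) = 15.5 − 20.5 = -5.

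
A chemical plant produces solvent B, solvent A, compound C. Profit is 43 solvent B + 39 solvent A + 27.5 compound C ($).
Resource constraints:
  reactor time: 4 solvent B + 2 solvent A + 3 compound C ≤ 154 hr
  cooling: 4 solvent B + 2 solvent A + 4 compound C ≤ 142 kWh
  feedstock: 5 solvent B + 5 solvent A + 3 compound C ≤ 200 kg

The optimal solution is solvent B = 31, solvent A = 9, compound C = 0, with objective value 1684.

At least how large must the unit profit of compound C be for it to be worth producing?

29

At the optimum: reactor time uses 142 of 154 (slack = 12); cooling uses 142 of 142 (binding); feedstock uses 200 of 200 (binding).
Since reactor time is not tight, its dual is 0.
Dual feasibility on the basic columns requires 4·y_cooling + 5·y_feedstock = 43, 2·y_cooling + 5·y_feedstock = 39.
→ y_cooling = 2 and y_feedstock = 7.
compound C enters the basis when its profit ≥ yᵀa₃ = 2·4 + 7·3 = 29.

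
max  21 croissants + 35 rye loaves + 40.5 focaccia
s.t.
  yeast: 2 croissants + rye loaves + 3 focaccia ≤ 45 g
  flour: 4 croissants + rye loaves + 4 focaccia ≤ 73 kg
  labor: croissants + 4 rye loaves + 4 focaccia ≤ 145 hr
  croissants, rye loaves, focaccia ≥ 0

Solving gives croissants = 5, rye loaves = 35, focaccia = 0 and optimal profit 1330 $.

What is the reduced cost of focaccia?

At the optimum: yeast uses 45 of 45 (binding); flour uses 55 of 73 (slack = 18); labor uses 145 of 145 (binding).
Since flour is not tight, its dual is 0.
From A_Bᵀ y = c: 2·y_yeast + 1·y_labor = 21; 1·y_yeast + 4·y_labor = 35.
This yields shadow prices y_yeast = 7, y_labor = 7.
Reduced cost of focaccia: c₃ − yᵀa₃ = 40.5 − (7·3 + 7·4) = 40.5 − 49 = -8.5.

-8.5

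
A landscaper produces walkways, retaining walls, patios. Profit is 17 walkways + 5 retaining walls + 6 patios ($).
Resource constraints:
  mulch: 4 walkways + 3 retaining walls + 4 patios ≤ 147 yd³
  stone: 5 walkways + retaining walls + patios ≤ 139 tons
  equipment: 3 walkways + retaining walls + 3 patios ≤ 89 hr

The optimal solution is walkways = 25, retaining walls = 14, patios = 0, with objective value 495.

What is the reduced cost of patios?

-7

Check each constraint at x*: mulch 142/147 (slack 5); stone 139/139 (tight); equipment 89/89 (tight).
Since mulch is not tight, its dual is 0.
Dual feasibility on the basic columns requires 5·y_stone + 3·y_equipment = 17, 1·y_stone + 1·y_equipment = 5.
This yields shadow prices y_stone = 1, y_equipment = 4.
Reduced cost of patios: c₃ − yᵀa₃ = 6 − (1·1 + 4·3) = 6 − 13 = -7.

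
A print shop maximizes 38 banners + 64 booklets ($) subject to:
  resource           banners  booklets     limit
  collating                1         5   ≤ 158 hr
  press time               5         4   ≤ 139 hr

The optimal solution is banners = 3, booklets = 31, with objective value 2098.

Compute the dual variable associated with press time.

6

At the optimum: collating uses 158 of 158 (binding); press time uses 139 of 139 (binding).
From A_Bᵀ y = c: 1·y_collating + 5·y_press time = 38; 5·y_collating + 4·y_press time = 64.
Solving: y_collating = 8, y_press time = 6.
Shadow price of press time = 6.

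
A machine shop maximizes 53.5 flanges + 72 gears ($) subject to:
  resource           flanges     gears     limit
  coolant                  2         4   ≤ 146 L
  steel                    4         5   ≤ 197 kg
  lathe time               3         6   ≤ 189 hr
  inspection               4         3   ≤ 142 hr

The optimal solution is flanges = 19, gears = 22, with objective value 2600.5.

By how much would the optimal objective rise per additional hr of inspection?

7

Check each constraint at x*: coolant 126/146 (slack 20); steel 186/197 (slack 11); lathe time 189/189 (tight); inspection 142/142 (tight).
Slack constraints have shadow price 0 (complementary slackness).
Dual feasibility on the basic columns requires 3·y_lathe time + 4·y_inspection = 53.5, 6·y_lathe time + 3·y_inspection = 72.
This yields shadow prices y_lathe time = 8.5, y_inspection = 7.
Shadow price of inspection = 7.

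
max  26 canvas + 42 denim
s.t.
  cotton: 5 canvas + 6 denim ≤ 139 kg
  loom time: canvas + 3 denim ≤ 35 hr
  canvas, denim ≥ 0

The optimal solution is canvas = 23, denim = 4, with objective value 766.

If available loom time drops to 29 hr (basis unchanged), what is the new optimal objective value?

730

Both cotton and loom time are binding at x*.
Dual feasibility on the basic columns requires 5·y_cotton + 1·y_loom time = 26, 6·y_cotton + 3·y_loom time = 42.
Solving: y_cotton = 4, y_loom time = 6.
Δz = y_loom time·Δb = 6 × (-6) = -36, so new z* = 766 − 36 = 730.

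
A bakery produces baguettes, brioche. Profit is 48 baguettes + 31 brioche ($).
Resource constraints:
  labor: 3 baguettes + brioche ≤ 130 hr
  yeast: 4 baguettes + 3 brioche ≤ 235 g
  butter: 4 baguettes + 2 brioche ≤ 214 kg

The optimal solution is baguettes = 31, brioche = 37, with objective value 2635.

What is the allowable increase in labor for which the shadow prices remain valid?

Binding constraints: labor, yeast. The basis is B = [[3,1],[4,3]] with det 5.
Per unit increase in labor, x* moves by d = (0.6, -0.8).
The basis stays optimal until butter becomes binding; allowable increase = 20 hr.

20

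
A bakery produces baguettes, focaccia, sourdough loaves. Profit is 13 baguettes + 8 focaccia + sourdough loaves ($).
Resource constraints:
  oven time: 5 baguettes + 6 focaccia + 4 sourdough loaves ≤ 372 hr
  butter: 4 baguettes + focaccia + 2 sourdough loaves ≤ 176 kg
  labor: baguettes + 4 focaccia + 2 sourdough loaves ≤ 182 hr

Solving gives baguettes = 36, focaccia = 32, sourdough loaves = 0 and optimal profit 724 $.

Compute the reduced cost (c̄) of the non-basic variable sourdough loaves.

-7

Check each constraint at x*: oven time 372/372 (tight); butter 176/176 (tight); labor 164/182 (slack 18).
By complementary slackness, y = 0 for the non-binding constraint.
The binding rows give the dual system: 5·y_oven time + 4·y_butter = 13 and 6·y_oven time + 1·y_butter = 8.
→ y_oven time = 1 and y_butter = 2.
Reduced cost of sourdough loaves: c₃ − yᵀa₃ = 1 − (1·4 + 2·2) = 1 − 8 = -7.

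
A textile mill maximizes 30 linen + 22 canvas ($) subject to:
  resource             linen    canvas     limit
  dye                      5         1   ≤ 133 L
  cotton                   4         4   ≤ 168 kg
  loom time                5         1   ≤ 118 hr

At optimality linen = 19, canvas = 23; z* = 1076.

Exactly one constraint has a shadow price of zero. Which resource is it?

dye: 118/133 (slack 15)
cotton: 168/168 (binding)
loom time: 118/118 (binding)
By complementary slackness, a constraint with positive slack has shadow price 0 → dye.

dye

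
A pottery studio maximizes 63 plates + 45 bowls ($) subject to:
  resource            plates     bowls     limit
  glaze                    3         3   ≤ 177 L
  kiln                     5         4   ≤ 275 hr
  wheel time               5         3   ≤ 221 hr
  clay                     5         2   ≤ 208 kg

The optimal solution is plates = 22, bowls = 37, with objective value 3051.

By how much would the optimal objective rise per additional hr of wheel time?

9

At the optimum: glaze uses 177 of 177 (binding); kiln uses 258 of 275 (slack = 17); wheel time uses 221 of 221 (binding); clay uses 184 of 208 (slack = 24).
Since kiln, clay are not tight, their duals are 0.
Dual feasibility on the basic columns requires 3·y_glaze + 5·y_wheel time = 63, 3·y_glaze + 3·y_wheel time = 45.
This yields shadow prices y_glaze = 6, y_wheel time = 9.
Shadow price of wheel time = 9.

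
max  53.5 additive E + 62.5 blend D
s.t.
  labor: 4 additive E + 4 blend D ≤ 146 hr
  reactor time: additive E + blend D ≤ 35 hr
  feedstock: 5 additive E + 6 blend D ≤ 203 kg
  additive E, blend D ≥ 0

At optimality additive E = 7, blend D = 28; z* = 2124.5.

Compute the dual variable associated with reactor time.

8.5

At the optimum: labor uses 140 of 146 (slack = 6); reactor time uses 35 of 35 (binding); feedstock uses 203 of 203 (binding).
Since labor is not tight, its dual is 0.
Dual feasibility on the basic columns requires 1·y_reactor time + 5·y_feedstock = 53.5, 1·y_reactor time + 6·y_feedstock = 62.5.
Solving: y_reactor time = 8.5, y_feedstock = 9.
Shadow price of reactor time = 8.5.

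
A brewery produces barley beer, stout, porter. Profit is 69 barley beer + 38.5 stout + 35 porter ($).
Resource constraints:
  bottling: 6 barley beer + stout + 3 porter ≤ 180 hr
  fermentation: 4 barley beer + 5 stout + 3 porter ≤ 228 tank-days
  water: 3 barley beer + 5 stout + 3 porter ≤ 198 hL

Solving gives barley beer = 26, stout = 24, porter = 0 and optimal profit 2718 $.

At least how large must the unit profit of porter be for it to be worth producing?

At the optimum: bottling uses 180 of 180 (binding); fermentation uses 224 of 228 (slack = 4); water uses 198 of 198 (binding).
By complementary slackness, y = 0 for the non-binding constraint.
Dual feasibility on the basic columns requires 6·y_bottling + 3·y_water = 69, 1·y_bottling + 5·y_water = 38.5.
→ y_bottling = 8.5 and y_water = 6.
porter enters the basis when its profit ≥ yᵀa₃ = 8.5·3 + 6·3 = 43.5.

43.5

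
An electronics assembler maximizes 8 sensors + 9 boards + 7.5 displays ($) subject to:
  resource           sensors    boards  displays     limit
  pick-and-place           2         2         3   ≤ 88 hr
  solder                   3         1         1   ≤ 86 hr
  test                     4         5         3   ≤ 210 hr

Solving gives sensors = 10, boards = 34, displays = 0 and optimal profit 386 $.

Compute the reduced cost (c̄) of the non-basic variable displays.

-1.5

At the optimum: pick-and-place uses 88 of 88 (binding); solder uses 64 of 86 (slack = 22); test uses 210 of 210 (binding).
Slack constraints have shadow price 0 (complementary slackness).
The binding rows give the dual system: 2·y_pick-and-place + 4·y_test = 8 and 2·y_pick-and-place + 5·y_test = 9.
Solving: y_pick-and-place = 2, y_test = 1.
Reduced cost of displays: c₃ − yᵀa₃ = 7.5 − (2·3 + 1·3) = 7.5 − 9 = -1.5.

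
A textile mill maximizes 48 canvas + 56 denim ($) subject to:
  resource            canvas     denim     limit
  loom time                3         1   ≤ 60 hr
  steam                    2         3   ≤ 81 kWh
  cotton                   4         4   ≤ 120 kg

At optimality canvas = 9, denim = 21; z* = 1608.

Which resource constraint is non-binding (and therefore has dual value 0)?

loom time

loom time: 48/60 (slack 12)
steam: 81/81 (binding)
cotton: 120/120 (binding)
By complementary slackness, a constraint with positive slack has shadow price 0 → loom time.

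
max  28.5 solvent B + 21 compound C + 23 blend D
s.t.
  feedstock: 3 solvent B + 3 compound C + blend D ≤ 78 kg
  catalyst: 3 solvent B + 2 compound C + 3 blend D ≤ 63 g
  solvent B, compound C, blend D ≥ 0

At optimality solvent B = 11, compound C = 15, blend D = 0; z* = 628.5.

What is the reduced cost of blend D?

Both feedstock and catalyst are binding at x*.
From A_Bᵀ y = c: 3·y_feedstock + 3·y_catalyst = 28.5; 3·y_feedstock + 2·y_catalyst = 21.
Solving: y_feedstock = 2, y_catalyst = 7.5.
Reduced cost of blend D: c₃ − yᵀa₃ = 23 − (2·1 + 7.5·3) = 23 − 24.5 = -1.5.

-1.5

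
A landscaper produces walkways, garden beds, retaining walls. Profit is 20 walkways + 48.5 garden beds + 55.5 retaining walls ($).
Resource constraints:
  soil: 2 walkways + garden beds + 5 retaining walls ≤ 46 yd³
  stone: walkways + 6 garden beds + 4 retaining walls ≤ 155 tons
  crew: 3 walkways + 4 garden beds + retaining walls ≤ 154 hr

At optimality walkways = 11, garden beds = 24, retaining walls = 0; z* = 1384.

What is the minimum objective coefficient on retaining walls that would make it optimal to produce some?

At the optimum: soil uses 46 of 46 (binding); stone uses 155 of 155 (binding); crew uses 129 of 154 (slack = 25).
Slack constraints have shadow price 0 (complementary slackness).
From A_Bᵀ y = c: 2·y_soil + 1·y_stone = 20; 1·y_soil + 6·y_stone = 48.5.
Solving: y_soil = 6.5, y_stone = 7.
retaining walls enters the basis when its profit ≥ yᵀa₃ = 6.5·5 + 7·4 = 60.5.

60.5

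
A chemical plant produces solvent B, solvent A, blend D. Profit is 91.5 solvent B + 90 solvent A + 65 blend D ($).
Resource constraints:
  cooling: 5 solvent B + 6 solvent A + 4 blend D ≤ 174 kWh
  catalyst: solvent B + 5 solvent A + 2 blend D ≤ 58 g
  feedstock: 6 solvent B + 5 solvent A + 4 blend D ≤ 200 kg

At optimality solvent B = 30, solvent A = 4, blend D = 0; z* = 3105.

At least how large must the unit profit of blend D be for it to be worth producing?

66

At the optimum: cooling uses 174 of 174 (binding); catalyst uses 50 of 58 (slack = 8); feedstock uses 200 of 200 (binding).
Since catalyst is not tight, its dual is 0.
From A_Bᵀ y = c: 5·y_cooling + 6·y_feedstock = 91.5; 6·y_cooling + 5·y_feedstock = 90.
→ y_cooling = 7.5 and y_feedstock = 9.
blend D enters the basis when its profit ≥ yᵀa₃ = 7.5·4 + 9·4 = 66.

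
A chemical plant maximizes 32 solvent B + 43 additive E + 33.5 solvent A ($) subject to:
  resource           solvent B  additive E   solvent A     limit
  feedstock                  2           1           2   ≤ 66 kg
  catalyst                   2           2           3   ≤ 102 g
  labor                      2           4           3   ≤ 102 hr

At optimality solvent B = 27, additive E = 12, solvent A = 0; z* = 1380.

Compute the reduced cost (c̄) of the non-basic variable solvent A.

At the optimum: feedstock uses 66 of 66 (binding); catalyst uses 78 of 102 (slack = 24); labor uses 102 of 102 (binding).
By complementary slackness, y = 0 for the non-binding constraint.
From A_Bᵀ y = c: 2·y_feedstock + 2·y_labor = 32; 1·y_feedstock + 4·y_labor = 43.
Solving: y_feedstock = 7, y_labor = 9.
Reduced cost of solvent A: c₃ − yᵀa₃ = 33.5 − (7·2 + 9·3) = 33.5 − 41 = -7.5.

-7.5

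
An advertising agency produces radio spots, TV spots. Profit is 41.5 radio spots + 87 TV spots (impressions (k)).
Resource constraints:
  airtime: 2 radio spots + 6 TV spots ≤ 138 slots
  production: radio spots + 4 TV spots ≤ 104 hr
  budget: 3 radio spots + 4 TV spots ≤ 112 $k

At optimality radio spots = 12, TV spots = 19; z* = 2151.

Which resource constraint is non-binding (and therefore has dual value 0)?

production

airtime: 138/138 (binding)
production: 88/104 (slack 16)
budget: 112/112 (binding)
By complementary slackness, a constraint with positive slack has shadow price 0 → production.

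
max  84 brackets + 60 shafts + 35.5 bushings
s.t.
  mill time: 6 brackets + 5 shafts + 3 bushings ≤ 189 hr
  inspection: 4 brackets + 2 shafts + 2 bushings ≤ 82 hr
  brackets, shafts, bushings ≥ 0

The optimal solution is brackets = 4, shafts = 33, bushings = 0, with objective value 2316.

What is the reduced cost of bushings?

Both mill time and inspection are binding at x*.
Dual feasibility on the basic columns requires 6·y_mill time + 4·y_inspection = 84, 5·y_mill time + 2·y_inspection = 60.
This yields shadow prices y_mill time = 9, y_inspection = 7.5.
Reduced cost of bushings: c₃ − yᵀa₃ = 35.5 − (9·3 + 7.5·2) = 35.5 − 42 = -6.5.

-6.5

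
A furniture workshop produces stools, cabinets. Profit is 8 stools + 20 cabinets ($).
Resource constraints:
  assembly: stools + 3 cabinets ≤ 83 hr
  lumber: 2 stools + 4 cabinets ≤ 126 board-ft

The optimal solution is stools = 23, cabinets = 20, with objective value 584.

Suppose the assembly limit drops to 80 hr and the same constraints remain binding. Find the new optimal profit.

Check each constraint at x*: assembly 83/83 (tight); lumber 126/126 (tight).
From A_Bᵀ y = c: 1·y_assembly + 2·y_lumber = 8; 3·y_assembly + 4·y_lumber = 20.
This yields shadow prices y_assembly = 4, y_lumber = 2.
Δz = y_assembly·Δb = 4 × (-3) = -12, so new z* = 584 − 12 = 572.

572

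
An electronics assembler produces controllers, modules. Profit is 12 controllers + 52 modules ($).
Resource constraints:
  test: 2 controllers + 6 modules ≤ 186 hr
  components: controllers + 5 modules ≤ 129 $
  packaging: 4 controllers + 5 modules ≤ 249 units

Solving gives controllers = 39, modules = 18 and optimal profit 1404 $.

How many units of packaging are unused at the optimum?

packaging used = 4·39 + 5·18 = 246; slack = 249 − 246 = 3.

3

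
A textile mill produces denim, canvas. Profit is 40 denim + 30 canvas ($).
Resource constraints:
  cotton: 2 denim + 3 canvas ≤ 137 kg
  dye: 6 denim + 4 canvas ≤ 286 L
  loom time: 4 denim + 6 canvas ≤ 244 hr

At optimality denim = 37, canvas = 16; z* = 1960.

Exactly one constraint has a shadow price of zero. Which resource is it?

cotton: 122/137 (slack 15)
dye: 286/286 (binding)
loom time: 244/244 (binding)
By complementary slackness, a constraint with positive slack has shadow price 0 → cotton.

cotton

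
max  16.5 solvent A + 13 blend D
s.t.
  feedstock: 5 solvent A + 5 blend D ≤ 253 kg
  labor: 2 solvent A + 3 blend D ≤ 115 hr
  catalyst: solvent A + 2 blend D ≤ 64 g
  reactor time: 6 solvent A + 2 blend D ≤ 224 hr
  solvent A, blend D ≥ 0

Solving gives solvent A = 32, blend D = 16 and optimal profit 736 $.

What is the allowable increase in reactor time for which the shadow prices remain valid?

26

Binding constraints: catalyst, reactor time. The basis is B = [[1,2],[6,2]] with det -10.
Per unit increase in reactor time, x* moves by d = (0.2, -0.1).
The basis stays optimal until feedstock becomes binding; allowable increase = 26 hr.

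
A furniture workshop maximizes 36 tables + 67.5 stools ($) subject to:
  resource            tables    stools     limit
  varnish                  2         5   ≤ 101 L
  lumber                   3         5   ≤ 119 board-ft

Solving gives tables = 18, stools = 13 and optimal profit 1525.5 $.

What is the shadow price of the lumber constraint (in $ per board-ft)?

Check each constraint at x*: varnish 101/101 (tight); lumber 119/119 (tight).
From A_Bᵀ y = c: 2·y_varnish + 3·y_lumber = 36; 5·y_varnish + 5·y_lumber = 67.5.
→ y_varnish = 4.5 and y_lumber = 9.
Shadow price of lumber = 9.

9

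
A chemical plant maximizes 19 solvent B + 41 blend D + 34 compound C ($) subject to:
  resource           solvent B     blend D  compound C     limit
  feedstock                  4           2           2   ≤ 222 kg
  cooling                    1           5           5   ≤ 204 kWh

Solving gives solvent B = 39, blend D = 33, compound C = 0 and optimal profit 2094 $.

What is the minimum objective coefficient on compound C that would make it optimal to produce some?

At the optimum: feedstock uses 222 of 222 (binding); cooling uses 204 of 204 (binding).
Dual feasibility on the basic columns requires 4·y_feedstock + 1·y_cooling = 19, 2·y_feedstock + 5·y_cooling = 41.
This yields shadow prices y_feedstock = 3, y_cooling = 7.
compound C enters the basis when its profit ≥ yᵀa₃ = 3·2 + 7·5 = 41.

41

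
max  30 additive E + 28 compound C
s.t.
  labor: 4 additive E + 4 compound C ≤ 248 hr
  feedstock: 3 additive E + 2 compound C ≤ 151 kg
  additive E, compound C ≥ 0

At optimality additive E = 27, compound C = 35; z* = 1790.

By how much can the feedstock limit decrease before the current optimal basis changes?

Binding constraints: labor, feedstock. The basis is B = [[4,4],[3,2]] with det -4.
Per unit decrease in feedstock, x* moves by d = (-1, 1).
The basis stays optimal until additive E reaches 0; allowable decrease = 27 kg.

27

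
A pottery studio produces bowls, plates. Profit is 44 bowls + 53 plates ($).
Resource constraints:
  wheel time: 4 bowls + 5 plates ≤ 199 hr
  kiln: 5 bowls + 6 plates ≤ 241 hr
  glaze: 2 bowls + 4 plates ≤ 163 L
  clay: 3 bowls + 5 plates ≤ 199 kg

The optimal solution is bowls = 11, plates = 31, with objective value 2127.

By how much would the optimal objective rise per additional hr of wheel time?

1

Binding: wheel time and kiln. Non-binding: glaze (17 unused), clay (11 unused).
Since glaze, clay are not tight, their duals are 0.
The binding rows give the dual system: 4·y_wheel time + 5·y_kiln = 44 and 5·y_wheel time + 6·y_kiln = 53.
→ y_wheel time = 1 and y_kiln = 8.
Shadow price of wheel time = 1.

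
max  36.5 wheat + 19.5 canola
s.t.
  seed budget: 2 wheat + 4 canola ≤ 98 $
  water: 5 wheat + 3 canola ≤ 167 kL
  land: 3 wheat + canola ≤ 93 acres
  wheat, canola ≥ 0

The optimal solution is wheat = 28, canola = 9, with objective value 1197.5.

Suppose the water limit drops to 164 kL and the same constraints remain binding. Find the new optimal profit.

Binding: water and land. Non-binding: seed budget (6 unused).
Since seed budget is not tight, its dual is 0.
The binding rows give the dual system: 5·y_water + 3·y_land = 36.5 and 3·y_water + 1·y_land = 19.5.
Solving: y_water = 5.5, y_land = 3.
Δz = y_water·Δb = 5.5 × (-3) = -16.5, so new z* = 1197.5 − 16.5 = 1181.

1181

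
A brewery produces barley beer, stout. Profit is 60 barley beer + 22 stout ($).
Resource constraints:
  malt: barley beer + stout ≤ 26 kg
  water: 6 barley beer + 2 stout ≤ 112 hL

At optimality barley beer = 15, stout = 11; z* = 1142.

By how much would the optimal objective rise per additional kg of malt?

Check each constraint at x*: malt 26/26 (tight); water 112/112 (tight).
Dual feasibility on the basic columns requires 1·y_malt + 6·y_water = 60, 1·y_malt + 2·y_water = 22.
This yields shadow prices y_malt = 3, y_water = 9.5.
Shadow price of malt = 3.

3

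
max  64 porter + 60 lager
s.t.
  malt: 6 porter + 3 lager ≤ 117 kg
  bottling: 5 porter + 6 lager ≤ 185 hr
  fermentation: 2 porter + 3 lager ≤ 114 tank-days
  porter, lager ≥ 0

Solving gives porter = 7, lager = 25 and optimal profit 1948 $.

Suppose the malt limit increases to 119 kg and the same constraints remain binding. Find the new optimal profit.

Binding: malt and bottling. Non-binding: fermentation (25 unused).
Slack constraints have shadow price 0 (complementary slackness).
The binding rows give the dual system: 6·y_malt + 5·y_bottling = 64 and 3·y_malt + 6·y_bottling = 60.
→ y_malt = 4 and y_bottling = 8.
Δz = y_malt·Δb = 4 × (2) = 8, so new z* = 1948 + 8 = 1956.

1956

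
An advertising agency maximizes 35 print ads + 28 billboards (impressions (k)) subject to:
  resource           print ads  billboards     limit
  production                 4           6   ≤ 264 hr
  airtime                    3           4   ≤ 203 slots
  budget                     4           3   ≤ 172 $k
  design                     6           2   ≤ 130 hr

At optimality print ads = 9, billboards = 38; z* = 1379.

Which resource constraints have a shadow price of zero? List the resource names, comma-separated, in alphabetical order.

airtime, budget

production: 264/264 (binding)
airtime: 179/203 (slack 24)
budget: 150/172 (slack 22)
design: 130/130 (binding)
By complementary slackness, a constraint with positive slack has shadow price 0 → airtime, budget.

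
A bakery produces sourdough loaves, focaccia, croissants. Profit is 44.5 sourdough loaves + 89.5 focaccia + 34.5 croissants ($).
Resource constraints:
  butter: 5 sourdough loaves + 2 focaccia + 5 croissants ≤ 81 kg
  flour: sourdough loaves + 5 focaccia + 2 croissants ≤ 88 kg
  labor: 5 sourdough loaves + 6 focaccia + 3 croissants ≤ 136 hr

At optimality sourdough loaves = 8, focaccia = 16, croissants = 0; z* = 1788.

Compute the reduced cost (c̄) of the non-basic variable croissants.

-5.5

Check each constraint at x*: butter 72/81 (slack 9); flour 88/88 (tight); labor 136/136 (tight).
Since butter is not tight, its dual is 0.
From A_Bᵀ y = c: 1·y_flour + 5·y_labor = 44.5; 5·y_flour + 6·y_labor = 89.5.
Solving: y_flour = 9.5, y_labor = 7.
Reduced cost of croissants: c₃ − yᵀa₃ = 34.5 − (9.5·2 + 7·3) = 34.5 − 40 = -5.5.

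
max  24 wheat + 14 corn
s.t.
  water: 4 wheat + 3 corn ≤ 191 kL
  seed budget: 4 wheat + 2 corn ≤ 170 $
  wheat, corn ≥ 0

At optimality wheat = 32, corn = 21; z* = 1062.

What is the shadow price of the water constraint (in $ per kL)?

Both water and seed budget are binding at x*.
The binding rows give the dual system: 4·y_water + 4·y_seed budget = 24 and 3·y_water + 2·y_seed budget = 14.
Solving: y_water = 2, y_seed budget = 4.
Shadow price of water = 2.

2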